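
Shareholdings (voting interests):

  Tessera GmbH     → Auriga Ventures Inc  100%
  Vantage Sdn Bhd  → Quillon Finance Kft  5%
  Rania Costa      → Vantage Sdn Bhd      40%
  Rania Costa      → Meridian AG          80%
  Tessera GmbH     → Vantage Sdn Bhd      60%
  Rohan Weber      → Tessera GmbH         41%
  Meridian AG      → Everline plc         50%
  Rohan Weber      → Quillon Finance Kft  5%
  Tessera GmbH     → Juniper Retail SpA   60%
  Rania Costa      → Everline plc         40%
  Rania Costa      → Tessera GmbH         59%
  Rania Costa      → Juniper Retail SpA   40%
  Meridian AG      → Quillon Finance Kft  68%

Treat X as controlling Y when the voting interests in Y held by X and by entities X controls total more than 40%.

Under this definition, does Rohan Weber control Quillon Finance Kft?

No

Rohan holds 41% of Tessera, so Rohan controls Tessera.
Tessera holds 60% of Vantage, so Rohan controls Vantage.
Tessera holds 100% of Auriga, so Rohan controls Auriga.
Tessera holds 60% of Juniper, so Rohan controls Juniper.
In Quillon, Rohan's side holds only 5% + 5% = 10%, not > 40%.
So Rohan does not control Quillon.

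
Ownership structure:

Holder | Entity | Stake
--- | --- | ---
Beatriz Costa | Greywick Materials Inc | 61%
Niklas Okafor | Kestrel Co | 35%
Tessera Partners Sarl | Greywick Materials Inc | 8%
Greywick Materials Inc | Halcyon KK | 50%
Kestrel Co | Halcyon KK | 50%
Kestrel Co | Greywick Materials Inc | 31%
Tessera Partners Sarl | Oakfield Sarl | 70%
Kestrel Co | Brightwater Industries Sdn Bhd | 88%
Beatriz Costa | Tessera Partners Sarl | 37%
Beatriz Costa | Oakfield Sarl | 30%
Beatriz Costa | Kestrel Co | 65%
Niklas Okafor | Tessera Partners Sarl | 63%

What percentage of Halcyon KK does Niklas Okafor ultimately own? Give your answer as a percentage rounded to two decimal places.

Niklas reaches Halcyon along 3 paths.
Via Kestrel: 35% × 50% = 17.5%.
Via Tessera → Greywick: 63% × 8% × 50% = 2.52%.
Via Kestrel → Greywick: 35% × 31% × 50% = 5.425%.
Total: 17.5% + 2.52% + 5.425% = 25.445%.
Rounded: 25.45%.

25.45%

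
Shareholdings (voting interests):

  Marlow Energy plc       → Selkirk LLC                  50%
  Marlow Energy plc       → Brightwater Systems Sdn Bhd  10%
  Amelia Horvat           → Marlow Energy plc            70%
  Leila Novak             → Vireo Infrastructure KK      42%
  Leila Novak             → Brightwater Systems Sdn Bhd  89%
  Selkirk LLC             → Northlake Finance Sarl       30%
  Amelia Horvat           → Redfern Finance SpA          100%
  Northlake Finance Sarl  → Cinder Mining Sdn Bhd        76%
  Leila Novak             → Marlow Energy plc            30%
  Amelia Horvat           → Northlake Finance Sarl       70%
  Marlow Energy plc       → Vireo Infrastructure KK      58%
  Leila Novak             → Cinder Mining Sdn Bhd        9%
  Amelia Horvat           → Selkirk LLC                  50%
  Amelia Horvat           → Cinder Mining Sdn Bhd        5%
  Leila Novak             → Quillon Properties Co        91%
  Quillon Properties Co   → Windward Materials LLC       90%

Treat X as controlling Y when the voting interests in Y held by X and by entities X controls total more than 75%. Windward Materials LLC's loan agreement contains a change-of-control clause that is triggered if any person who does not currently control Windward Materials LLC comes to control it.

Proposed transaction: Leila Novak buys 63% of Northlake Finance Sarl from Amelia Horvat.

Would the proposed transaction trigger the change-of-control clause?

No

The purchase adds only to Leila's holdings (Amelia's stake shrinks), so Leila is the only person who could newly come to control Windward.
Leila holds 91% of Quillon, so Leila controls Quillon.
Quillon holds 90% of Windward, so Leila controls Windward.
So Leila already controls Windward before the transaction.
After the purchase, Leila holds 63% of Northlake directly, and Amelia's stake falls to 7%.
Leila controlled Windward already, so this is not a new person acquiring control; every other person's position is unchanged or reduced.
No new person acquires control, so the clause is not triggered.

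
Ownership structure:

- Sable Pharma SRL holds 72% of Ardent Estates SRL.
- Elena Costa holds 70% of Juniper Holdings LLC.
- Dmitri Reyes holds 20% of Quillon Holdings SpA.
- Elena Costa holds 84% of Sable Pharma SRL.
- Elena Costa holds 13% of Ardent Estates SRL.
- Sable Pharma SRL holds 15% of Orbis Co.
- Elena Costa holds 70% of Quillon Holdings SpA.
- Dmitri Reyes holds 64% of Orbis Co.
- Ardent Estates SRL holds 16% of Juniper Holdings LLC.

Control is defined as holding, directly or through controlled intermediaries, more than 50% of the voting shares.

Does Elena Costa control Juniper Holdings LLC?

Elena holds 84% of Sable, so Elena controls Sable.
Sable and Elena together hold 72% + 13% = 85% of Ardent, so Elena controls Ardent.
Elena and Ardent together hold 70% + 16% = 86% of Juniper, so Elena controls Juniper.

Yes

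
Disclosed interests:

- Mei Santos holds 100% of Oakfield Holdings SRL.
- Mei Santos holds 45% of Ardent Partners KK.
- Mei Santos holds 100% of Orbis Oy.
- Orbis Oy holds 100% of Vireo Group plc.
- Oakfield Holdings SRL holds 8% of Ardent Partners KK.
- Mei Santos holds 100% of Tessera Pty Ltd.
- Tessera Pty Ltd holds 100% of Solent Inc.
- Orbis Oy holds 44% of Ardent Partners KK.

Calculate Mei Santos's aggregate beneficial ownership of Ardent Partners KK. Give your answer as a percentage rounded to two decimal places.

97.00%

Mei reaches Ardent along 3 paths.
Direct stake: 45% = 45%.
Via Orbis: 100% × 44% = 44%.
Via Oakfield: 100% × 8% = 8%.
Total: 45% + 44% + 8% = 97%.
Rounded: 97.00%.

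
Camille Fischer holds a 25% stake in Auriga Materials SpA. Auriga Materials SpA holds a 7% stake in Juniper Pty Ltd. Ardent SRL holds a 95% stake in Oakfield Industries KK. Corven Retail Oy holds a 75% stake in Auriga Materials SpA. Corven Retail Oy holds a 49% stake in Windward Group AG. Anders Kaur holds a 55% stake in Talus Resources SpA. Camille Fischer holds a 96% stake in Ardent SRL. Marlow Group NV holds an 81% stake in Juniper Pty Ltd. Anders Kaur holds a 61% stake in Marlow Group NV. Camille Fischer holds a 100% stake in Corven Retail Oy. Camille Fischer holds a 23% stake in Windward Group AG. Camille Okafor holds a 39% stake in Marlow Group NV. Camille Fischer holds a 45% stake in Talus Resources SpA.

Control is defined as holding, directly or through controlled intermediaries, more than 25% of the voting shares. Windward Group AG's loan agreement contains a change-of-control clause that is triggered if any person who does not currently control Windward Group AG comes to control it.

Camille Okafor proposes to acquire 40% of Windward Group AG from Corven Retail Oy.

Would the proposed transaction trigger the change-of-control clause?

The purchase adds only to Camille Okafor's holdings (Corven's stake shrinks), so Camille Okafor is the only person who could newly come to control Windward.
Camille Okafor holds 39% of Marlow, so Camille Okafor controls Marlow.
Marlow holds 81% of Juniper, so Camille Okafor controls Juniper.
Neither Camille Okafor nor any entity Camille Okafor controls holds any voting interest in Windward.
So before the transaction, Camille Okafor does not control Windward.
After the purchase, Camille Okafor holds 40% of Windward directly, and Corven's stake falls to 9%.
Camille Okafor holds 40% of Windward, so Camille Okafor controls Windward.
Camille Okafor did not control Windward before and does after, so the clause is triggered.

Yes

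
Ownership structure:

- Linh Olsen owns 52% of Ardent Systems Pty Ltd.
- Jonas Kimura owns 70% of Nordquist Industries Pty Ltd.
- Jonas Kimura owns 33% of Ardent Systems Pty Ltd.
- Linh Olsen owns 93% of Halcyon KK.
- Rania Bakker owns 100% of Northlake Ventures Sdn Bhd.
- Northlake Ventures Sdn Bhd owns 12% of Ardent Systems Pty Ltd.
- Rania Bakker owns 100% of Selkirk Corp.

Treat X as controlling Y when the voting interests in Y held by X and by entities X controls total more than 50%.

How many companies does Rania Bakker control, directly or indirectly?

2

Rania holds 100% of Selkirk, so Rania controls Selkirk.
Rania holds 100% of Northlake, so Rania controls Northlake.
No other company's threshold is met.
Rania controls 2 companies.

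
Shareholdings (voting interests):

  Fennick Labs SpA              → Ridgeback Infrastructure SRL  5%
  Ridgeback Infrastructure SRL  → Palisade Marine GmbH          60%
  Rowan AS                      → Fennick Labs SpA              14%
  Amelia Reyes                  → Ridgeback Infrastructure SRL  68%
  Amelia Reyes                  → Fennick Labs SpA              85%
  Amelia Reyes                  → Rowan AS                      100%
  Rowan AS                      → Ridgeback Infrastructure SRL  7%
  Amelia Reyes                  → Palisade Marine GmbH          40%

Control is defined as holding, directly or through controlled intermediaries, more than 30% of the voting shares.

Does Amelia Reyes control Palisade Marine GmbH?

Yes

Amelia holds 100% of Rowan, so Amelia controls Rowan.
Rowan and Amelia together hold 14% + 85% = 99% of Fennick, so Amelia controls Fennick.
Rowan and Fennick and Amelia together hold 7% + 5% + 68% = 80% of Ridgeback, so Amelia controls Ridgeback.
Ridgeback and Amelia together hold 60% + 40% = 100% of Palisade, so Amelia controls Palisade.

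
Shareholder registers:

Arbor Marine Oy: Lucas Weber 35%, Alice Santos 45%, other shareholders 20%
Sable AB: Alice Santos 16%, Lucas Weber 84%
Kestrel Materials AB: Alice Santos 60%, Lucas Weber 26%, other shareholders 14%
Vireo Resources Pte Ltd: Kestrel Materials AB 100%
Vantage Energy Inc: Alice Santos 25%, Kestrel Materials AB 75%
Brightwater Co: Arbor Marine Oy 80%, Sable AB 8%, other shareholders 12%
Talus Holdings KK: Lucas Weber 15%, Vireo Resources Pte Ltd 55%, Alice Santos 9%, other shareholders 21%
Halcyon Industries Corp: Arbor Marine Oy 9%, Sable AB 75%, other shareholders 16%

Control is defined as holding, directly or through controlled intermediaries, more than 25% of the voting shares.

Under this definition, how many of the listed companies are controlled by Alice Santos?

Alice holds 45% of Arbor, so Alice controls Arbor.
Alice holds 60% of Kestrel, so Alice controls Kestrel.
Kestrel holds 100% of Vireo, so Alice controls Vireo.
Alice and Kestrel together hold 25% + 75% = 100% of Vantage, so Alice controls Vantage.
Arbor holds 80% of Brightwater, so Alice controls Brightwater.
Vireo and Alice together hold 55% + 9% = 64% of Talus, so Alice controls Talus.
No other company's threshold is met.
Alice controls 6 companies.

6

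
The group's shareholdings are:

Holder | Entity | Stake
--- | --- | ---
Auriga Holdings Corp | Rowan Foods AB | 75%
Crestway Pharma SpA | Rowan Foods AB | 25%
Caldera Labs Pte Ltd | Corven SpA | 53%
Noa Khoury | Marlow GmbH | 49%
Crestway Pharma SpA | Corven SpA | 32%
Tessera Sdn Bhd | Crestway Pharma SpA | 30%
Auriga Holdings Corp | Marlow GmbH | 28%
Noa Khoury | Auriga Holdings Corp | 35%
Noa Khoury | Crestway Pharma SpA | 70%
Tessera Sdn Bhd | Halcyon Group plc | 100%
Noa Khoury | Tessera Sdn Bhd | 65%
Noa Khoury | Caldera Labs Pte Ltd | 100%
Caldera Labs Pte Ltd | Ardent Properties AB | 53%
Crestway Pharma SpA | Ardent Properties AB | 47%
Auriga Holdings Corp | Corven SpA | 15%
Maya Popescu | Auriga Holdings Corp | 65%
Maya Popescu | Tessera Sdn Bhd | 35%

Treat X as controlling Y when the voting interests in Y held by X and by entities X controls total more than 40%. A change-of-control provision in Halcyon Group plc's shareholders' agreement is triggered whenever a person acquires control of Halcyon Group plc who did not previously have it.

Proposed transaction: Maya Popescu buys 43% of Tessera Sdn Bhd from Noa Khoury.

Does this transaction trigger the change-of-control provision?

The purchase adds only to Maya's holdings (Noa's stake shrinks), so Maya is the only person who could newly come to control Halcyon.
Maya holds 65% of Auriga, so Maya controls Auriga.
Auriga holds 75% of Rowan, so Maya controls Rowan.
Neither Maya nor any entity Maya controls holds any voting interest in Halcyon.
So before the transaction, Maya does not control Halcyon.
After the purchase, Maya's direct stake in Tessera rises to 35% + 43% = 78%, and Noa's stake falls to 22%.
Maya holds 78% of Tessera, so Maya controls Tessera.
Tessera holds 100% of Halcyon, so Maya controls Halcyon.
Maya did not control Halcyon before and does after, so the clause is triggered.

Yes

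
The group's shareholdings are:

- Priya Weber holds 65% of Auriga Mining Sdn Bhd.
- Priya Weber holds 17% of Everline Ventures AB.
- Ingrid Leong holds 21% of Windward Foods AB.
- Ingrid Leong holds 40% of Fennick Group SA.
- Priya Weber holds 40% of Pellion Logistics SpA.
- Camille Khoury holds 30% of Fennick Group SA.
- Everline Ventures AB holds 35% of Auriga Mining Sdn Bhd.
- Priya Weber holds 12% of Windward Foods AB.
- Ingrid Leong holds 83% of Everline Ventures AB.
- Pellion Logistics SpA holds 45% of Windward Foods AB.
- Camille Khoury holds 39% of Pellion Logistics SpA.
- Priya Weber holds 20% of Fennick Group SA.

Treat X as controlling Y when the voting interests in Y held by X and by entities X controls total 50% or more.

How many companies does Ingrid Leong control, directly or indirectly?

1

Ingrid holds 83% of Everline, so Ingrid controls Everline.
No other company's threshold is met.
Ingrid controls 1 company.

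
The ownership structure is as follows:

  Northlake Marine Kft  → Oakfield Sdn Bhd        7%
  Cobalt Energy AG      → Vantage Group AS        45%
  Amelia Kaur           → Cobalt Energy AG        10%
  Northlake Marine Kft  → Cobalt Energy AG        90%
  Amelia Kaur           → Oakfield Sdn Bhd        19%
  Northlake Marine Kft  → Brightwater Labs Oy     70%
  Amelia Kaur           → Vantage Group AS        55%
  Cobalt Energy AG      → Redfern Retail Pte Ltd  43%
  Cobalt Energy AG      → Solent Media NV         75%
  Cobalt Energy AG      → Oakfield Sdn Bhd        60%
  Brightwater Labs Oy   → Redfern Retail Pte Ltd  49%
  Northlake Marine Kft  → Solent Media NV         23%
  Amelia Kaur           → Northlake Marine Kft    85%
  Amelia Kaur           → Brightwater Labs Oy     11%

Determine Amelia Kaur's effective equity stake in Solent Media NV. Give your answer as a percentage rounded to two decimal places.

Amelia reaches Solent along 3 paths.
Via Northlake: 85% × 23% = 19.55%.
Via Northlake → Cobalt: 85% × 90% × 75% = 57.375%.
Via Cobalt: 10% × 75% = 7.5%.
Total: 19.55% + 57.375% + 7.5% = 84.425%.
Rounded: 84.43%.

84.43%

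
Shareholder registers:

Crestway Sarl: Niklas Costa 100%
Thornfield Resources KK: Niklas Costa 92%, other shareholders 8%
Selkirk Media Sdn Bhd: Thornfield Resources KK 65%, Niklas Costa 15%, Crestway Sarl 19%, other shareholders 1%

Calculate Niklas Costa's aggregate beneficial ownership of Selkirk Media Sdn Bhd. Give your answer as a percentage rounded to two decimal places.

Niklas reaches Selkirk along 3 paths.
Via Thornfield: 92% × 65% = 59.8%.
Direct stake: 15% = 15%.
Via Crestway: 100% × 19% = 19%.
Total: 59.8% + 15% + 19% = 93.8%.
Rounded: 93.80%.

93.80%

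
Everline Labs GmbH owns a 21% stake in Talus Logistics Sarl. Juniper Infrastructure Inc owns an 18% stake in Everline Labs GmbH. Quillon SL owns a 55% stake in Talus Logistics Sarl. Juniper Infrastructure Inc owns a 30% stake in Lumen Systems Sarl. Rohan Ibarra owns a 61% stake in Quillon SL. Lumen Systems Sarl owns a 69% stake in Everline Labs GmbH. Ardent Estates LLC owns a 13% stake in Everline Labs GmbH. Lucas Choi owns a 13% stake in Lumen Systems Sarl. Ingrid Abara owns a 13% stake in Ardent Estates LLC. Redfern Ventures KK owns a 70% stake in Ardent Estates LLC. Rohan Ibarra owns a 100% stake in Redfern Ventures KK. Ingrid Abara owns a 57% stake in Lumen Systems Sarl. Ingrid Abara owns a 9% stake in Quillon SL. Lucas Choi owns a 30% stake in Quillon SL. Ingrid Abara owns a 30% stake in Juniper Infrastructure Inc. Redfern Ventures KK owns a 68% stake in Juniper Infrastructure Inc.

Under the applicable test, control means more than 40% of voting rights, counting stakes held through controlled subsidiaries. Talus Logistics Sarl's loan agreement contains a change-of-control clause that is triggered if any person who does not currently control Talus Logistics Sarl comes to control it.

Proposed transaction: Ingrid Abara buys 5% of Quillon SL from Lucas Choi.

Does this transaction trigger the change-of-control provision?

No

The purchase adds only to Ingrid's holdings (Lucas's stake shrinks), so Ingrid is the only person who could newly come to control Talus.
Ingrid holds 57% of Lumen, so Ingrid controls Lumen.
Lumen holds 69% of Everline, so Ingrid controls Everline.
In Talus, Ingrid's side holds only 21%, not > 40%.
So before the transaction, Ingrid does not control Talus.
After the purchase, Ingrid's direct stake in Quillon rises to 9% + 5% = 14%, and Lucas's stake falls to 25%.
Ingrid's side now holds 14% of Quillon, not > 40%, so Ingrid still does not control Quillon.
After the transaction, Ingrid's side holds 21% of Talus, not > 40%, so Ingrid still does not control Talus.
No new person acquires control, so the clause is not triggered.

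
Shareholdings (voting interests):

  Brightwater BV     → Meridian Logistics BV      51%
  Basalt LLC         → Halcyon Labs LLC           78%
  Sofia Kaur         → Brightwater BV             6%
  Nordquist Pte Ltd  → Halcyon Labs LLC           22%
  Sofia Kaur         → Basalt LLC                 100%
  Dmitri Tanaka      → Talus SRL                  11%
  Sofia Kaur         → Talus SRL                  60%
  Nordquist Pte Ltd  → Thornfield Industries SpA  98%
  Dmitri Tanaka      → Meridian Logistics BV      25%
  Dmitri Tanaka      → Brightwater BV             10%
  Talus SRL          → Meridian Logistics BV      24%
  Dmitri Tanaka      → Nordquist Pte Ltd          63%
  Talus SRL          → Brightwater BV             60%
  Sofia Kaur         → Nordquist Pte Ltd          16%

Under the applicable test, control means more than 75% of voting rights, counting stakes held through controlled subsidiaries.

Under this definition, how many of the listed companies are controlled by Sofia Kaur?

Sofia holds 100% of Basalt, so Sofia controls Basalt.
Basalt holds 78% of Halcyon, so Sofia controls Halcyon.
No other company's threshold is met.
Sofia controls 2 companies.

2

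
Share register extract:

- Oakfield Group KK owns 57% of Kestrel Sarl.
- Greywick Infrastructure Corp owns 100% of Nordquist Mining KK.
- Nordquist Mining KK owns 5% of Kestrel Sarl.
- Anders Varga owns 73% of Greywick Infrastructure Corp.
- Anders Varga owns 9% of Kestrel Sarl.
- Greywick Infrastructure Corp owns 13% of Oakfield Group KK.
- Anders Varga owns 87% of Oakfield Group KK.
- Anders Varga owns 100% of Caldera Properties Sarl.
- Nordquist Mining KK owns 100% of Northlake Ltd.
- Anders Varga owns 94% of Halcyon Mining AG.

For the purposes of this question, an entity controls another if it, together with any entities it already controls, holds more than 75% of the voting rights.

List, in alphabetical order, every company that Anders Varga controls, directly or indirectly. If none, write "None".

Anders holds 87% of Oakfield, so Anders controls Oakfield.
Anders holds 100% of Caldera, so Anders controls Caldera.
Anders holds 94% of Halcyon, so Anders controls Halcyon.
No other company's threshold is met.

Caldera Properties Sarl, Halcyon Mining AG, Oakfield Group KK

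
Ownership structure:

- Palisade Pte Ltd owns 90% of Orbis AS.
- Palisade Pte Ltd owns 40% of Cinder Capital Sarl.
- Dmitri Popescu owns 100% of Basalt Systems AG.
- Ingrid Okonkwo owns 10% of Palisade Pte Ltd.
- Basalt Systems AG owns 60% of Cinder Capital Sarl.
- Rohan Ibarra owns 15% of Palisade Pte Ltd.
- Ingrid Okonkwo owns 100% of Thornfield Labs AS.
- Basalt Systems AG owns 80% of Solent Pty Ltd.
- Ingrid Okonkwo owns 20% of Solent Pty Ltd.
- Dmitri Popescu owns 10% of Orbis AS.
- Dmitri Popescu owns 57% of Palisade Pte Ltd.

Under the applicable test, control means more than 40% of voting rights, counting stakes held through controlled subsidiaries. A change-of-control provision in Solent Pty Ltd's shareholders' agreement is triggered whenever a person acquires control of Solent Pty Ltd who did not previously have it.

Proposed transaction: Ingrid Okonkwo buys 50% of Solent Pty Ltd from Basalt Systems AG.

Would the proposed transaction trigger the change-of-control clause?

Yes

The purchase adds only to Ingrid's holdings (Basalt's stake shrinks), so Ingrid is the only person who could newly come to control Solent.
Ingrid holds 100% of Thornfield, so Ingrid controls Thornfield.
In Solent, Ingrid's side holds only 20%, not > 40%.
So before the transaction, Ingrid does not control Solent.
After the purchase, Ingrid's direct stake in Solent rises to 20% + 50% = 70%, and Basalt's stake falls to 30%.
Ingrid holds 70% of Solent, so Ingrid controls Solent.
Ingrid did not control Solent before and does after, so the clause is triggered.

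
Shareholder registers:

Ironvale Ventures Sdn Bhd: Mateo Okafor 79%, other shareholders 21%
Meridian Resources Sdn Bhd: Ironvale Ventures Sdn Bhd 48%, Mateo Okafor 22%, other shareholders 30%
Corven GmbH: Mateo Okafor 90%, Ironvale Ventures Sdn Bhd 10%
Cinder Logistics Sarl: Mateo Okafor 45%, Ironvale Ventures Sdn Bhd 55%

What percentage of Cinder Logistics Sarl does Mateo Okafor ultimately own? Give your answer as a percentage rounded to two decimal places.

88.45%

Mateo reaches Cinder along 2 paths.
Direct stake: 45% = 45%.
Via Ironvale: 79% × 55% = 43.45%.
Total: 45% + 43.45% = 88.45%.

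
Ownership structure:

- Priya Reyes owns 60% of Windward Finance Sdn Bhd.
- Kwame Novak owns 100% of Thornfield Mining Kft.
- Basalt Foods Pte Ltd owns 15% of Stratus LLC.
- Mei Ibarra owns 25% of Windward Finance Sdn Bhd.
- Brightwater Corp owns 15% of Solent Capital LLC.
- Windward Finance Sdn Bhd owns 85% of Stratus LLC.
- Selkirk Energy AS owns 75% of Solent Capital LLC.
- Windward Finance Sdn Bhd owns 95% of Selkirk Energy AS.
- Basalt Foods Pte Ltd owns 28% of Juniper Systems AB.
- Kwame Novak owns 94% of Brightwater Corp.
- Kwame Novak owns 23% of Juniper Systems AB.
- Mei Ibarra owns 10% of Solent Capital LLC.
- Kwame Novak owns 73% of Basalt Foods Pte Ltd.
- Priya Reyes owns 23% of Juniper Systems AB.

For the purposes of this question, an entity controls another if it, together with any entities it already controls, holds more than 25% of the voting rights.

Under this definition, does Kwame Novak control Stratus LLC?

Kwame holds 73% of Basalt, so Kwame controls Basalt.
Kwame and Basalt together hold 23% + 28% = 51% of Juniper, so Kwame controls Juniper.
Kwame holds 94% of Brightwater, so Kwame controls Brightwater.
Kwame holds 100% of Thornfield, so Kwame controls Thornfield.
In Stratus, Kwame's side holds only 15%, not > 25%.
So Kwame does not control Stratus.

No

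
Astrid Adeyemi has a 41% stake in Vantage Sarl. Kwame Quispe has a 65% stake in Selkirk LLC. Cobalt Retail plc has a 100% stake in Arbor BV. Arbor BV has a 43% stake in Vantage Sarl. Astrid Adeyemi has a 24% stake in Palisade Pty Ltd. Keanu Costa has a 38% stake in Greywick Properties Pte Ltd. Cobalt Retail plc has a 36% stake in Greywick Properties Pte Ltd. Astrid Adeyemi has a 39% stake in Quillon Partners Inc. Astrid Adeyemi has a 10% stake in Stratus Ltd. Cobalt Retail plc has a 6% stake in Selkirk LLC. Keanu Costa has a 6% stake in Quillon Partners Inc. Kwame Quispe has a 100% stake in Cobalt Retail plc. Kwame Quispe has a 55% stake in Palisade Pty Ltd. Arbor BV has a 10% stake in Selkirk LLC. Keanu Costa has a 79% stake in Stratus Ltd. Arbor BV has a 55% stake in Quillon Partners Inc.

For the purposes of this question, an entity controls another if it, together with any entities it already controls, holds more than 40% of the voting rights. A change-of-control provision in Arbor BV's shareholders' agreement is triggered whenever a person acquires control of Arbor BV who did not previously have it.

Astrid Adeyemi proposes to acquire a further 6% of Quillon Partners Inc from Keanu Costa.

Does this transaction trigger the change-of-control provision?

No

The purchase adds only to Astrid's holdings (Keanu's stake shrinks), so Astrid is the only person who could newly come to control Arbor.
Astrid holds 41% of Vantage, so Astrid controls Vantage.
Neither Astrid nor any entity Astrid controls holds any voting interest in Arbor.
So before the transaction, Astrid does not control Arbor.
After the purchase, Astrid's direct stake in Quillon rises to 39% + 6% = 45%, and Keanu's stake falls to 0%.
Astrid holds 45% of Quillon, so Astrid controls Quillon.
After the transaction, neither Astrid nor any entity Astrid controls holds a voting interest in Arbor, so Astrid still does not control it.
No new person acquires control, so the clause is not triggered.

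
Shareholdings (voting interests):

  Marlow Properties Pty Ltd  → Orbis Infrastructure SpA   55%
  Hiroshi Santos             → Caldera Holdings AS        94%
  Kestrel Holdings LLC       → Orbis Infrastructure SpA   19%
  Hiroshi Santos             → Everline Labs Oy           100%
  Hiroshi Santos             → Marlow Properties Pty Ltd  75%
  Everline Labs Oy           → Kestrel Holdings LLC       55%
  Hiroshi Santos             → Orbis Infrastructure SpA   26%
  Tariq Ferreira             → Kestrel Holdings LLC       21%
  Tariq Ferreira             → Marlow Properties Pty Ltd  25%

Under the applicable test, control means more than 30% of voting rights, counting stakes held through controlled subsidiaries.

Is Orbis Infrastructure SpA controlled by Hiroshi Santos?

Hiroshi holds 75% of Marlow, so Hiroshi controls Marlow.
Hiroshi holds 100% of Everline, so Hiroshi controls Everline.
Everline holds 55% of Kestrel, so Hiroshi controls Kestrel.
Kestrel and Hiroshi and Marlow together hold 19% + 26% + 55% = 100% of Orbis, so Hiroshi controls Orbis.

Yes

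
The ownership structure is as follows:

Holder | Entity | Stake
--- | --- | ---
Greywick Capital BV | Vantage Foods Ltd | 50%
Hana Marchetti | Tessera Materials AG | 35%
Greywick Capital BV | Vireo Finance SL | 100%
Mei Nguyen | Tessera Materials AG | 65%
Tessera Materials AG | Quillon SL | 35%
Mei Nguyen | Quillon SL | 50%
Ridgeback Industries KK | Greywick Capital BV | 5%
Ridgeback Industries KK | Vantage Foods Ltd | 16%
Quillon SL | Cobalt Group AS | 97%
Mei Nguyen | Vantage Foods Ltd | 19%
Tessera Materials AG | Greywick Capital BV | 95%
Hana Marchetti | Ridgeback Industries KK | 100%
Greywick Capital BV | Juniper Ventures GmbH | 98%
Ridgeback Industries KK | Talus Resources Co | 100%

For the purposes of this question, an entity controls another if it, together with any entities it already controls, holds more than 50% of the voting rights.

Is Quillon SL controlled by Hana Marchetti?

No

Hana holds 100% of Ridgeback, so Hana controls Ridgeback.
Ridgeback holds 100% of Talus, so Hana controls Talus.
Neither Hana nor any entity Hana controls holds any voting interest in Quillon.
So Hana does not control Quillon.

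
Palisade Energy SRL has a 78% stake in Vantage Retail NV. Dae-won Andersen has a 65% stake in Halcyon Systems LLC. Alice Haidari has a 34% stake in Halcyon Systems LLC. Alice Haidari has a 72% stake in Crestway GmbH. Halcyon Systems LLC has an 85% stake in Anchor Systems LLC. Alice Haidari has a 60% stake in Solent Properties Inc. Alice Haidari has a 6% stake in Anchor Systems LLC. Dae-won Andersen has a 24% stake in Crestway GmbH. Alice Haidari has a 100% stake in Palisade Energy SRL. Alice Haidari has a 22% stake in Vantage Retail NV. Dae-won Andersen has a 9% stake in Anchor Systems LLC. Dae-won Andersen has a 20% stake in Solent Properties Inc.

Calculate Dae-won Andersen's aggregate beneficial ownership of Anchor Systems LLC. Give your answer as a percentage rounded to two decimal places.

64.25%

Dae-won reaches Anchor along 2 paths.
Direct stake: 9% = 9%.
Via Halcyon: 65% × 85% = 55.25%.
Total: 9% + 55.25% = 64.25%.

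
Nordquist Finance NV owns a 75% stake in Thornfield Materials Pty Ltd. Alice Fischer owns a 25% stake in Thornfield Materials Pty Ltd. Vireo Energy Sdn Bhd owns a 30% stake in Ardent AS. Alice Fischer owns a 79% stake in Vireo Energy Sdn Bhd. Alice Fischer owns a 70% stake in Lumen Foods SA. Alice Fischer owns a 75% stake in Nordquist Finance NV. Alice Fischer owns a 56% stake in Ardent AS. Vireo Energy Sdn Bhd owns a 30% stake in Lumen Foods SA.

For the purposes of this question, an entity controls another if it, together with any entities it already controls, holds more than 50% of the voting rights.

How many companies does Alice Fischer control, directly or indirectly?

5

Alice holds 79% of Vireo, so Alice controls Vireo.
Alice holds 75% of Nordquist, so Alice controls Nordquist.
Alice and Nordquist together hold 25% + 75% = 100% of Thornfield, so Alice controls Thornfield.
Alice and Vireo together hold 70% + 30% = 100% of Lumen, so Alice controls Lumen.
Alice and Vireo together hold 56% + 30% = 86% of Ardent, so Alice controls Ardent.
Alice controls 5 companies.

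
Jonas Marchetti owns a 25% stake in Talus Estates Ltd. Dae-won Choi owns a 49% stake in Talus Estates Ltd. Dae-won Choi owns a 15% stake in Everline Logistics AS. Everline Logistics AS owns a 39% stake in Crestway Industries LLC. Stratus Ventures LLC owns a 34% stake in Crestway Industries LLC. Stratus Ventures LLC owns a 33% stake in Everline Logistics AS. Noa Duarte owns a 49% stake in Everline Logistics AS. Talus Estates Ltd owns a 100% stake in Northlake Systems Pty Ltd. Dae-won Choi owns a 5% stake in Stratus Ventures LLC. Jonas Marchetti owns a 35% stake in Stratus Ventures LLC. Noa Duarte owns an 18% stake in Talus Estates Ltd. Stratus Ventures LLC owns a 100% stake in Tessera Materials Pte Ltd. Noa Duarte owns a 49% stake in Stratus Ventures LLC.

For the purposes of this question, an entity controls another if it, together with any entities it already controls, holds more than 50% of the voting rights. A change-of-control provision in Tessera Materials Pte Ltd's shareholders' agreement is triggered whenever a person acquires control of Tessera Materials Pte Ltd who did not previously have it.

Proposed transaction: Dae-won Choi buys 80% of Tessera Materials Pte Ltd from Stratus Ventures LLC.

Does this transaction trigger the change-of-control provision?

Yes

The purchase adds only to Dae-won's holdings (Stratus's stake shrinks), so Dae-won is the only person who could newly come to control Tessera.
Dae-won's largest direct stake is 49% in Talus, which does not meet the threshold, so Dae-won controls no company.
Neither Dae-won nor any entity Dae-won controls holds any voting interest in Tessera.
So before the transaction, Dae-won does not control Tessera.
After the purchase, Dae-won holds 80% of Tessera directly, and Stratus's stake falls to 20%.
Dae-won holds 80% of Tessera, so Dae-won controls Tessera.
Dae-won did not control Tessera before and does after, so the clause is triggered.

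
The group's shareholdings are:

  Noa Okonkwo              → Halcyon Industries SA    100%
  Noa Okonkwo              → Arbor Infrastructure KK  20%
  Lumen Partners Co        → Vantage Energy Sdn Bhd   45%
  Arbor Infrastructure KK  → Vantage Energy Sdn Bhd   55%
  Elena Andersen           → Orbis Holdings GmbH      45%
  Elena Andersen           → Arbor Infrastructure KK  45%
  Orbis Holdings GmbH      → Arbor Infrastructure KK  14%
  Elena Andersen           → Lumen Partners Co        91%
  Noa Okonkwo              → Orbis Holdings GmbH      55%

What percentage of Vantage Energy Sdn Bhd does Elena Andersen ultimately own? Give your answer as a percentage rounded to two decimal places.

69.17%

Elena reaches Vantage along 3 paths.
Via Orbis → Arbor: 45% × 14% × 55% = 3.465%.
Via Arbor: 45% × 55% = 24.75%.
Via Lumen: 91% × 45% = 40.95%.
Total: 3.465% + 24.75% + 40.95% = 69.165%.
Rounded: 69.17%.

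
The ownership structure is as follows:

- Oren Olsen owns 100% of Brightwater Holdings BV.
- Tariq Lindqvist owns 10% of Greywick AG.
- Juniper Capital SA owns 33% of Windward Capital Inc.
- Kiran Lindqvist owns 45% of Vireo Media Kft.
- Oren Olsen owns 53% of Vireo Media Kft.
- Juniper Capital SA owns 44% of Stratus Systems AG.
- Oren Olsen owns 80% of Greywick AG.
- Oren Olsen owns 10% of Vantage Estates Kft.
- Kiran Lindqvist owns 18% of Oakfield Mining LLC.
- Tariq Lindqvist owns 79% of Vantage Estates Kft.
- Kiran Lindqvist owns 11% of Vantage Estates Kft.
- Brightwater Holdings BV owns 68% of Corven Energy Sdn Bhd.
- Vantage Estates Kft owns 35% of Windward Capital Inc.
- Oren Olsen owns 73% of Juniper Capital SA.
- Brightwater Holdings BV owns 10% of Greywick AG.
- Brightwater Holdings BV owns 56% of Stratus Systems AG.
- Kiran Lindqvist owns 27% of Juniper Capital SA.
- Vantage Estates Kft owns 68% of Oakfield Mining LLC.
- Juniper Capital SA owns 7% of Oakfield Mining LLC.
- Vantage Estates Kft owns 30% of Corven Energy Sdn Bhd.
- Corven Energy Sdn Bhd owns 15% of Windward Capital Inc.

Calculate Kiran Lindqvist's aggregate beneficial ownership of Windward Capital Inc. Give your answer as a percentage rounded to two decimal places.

13.26%

Kiran reaches Windward along 3 paths.
Via Vantage → Corven: 11% × 30% × 15% = 0.495%.
Via Vantage: 11% × 35% = 3.85%.
Via Juniper: 27% × 33% = 8.91%.
Total: 0.495% + 3.85% + 8.91% = 13.255%.
Rounded: 13.26%.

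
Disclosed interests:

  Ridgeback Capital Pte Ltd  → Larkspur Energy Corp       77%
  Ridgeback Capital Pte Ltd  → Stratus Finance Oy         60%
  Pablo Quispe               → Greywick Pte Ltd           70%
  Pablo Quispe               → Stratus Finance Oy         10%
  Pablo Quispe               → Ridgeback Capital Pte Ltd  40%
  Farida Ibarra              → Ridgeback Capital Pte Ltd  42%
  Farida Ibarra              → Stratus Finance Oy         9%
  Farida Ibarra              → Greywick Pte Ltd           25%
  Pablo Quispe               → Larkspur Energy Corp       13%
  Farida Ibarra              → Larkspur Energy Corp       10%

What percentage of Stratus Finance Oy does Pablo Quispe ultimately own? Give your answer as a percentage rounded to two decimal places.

34.00%

Pablo reaches Stratus along 2 paths.
Direct stake: 10% = 10%.
Via Ridgeback: 40% × 60% = 24%.
Total: 10% + 24% = 34%.
Rounded: 34.00%.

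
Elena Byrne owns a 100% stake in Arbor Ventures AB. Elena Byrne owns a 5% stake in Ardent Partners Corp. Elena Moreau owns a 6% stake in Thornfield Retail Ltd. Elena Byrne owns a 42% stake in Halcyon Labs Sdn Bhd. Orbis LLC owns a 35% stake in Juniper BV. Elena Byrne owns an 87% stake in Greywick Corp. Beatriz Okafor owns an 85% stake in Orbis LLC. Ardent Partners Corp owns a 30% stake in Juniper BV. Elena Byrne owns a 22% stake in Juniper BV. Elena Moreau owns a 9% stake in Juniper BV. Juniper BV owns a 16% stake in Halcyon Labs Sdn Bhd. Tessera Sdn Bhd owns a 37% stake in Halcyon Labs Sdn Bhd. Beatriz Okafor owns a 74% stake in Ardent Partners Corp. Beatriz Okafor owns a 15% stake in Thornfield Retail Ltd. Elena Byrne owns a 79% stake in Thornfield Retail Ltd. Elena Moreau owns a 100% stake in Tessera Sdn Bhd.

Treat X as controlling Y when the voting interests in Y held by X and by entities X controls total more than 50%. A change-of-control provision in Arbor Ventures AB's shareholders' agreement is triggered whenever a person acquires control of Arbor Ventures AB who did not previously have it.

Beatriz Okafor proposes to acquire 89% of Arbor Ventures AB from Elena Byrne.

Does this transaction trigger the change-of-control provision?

Yes

The purchase adds only to Beatriz's holdings (Elena Byrne's stake shrinks), so Beatriz is the only person who could newly come to control Arbor.
Beatriz holds 85% of Orbis, so Beatriz controls Orbis.
Beatriz holds 74% of Ardent, so Beatriz controls Ardent.
Ardent and Orbis together hold 30% + 35% = 65% of Juniper, so Beatriz controls Juniper.
Neither Beatriz nor any entity Beatriz controls holds any voting interest in Arbor.
So before the transaction, Beatriz does not control Arbor.
After the purchase, Beatriz holds 89% of Arbor directly, and Elena Byrne's stake falls to 11%.
Beatriz holds 89% of Arbor, so Beatriz controls Arbor.
Beatriz did not control Arbor before and does after, so the clause is triggered.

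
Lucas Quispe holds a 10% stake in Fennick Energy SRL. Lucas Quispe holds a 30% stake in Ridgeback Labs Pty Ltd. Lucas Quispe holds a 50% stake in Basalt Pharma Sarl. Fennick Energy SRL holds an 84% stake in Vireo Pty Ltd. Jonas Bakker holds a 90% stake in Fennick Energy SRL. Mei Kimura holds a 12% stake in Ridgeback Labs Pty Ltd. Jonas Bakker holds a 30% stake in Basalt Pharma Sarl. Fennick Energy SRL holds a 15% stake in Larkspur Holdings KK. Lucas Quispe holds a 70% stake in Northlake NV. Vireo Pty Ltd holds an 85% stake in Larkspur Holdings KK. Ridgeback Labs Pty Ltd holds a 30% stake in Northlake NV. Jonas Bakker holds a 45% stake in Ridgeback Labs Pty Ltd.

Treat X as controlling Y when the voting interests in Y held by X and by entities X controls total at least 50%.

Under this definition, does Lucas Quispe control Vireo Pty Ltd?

Lucas holds 70% of Northlake, so Lucas controls Northlake.
Lucas holds 50% of Basalt, so Lucas controls Basalt.
Neither Lucas nor any entity Lucas controls holds any voting interest in Vireo.
So Lucas does not control Vireo.

No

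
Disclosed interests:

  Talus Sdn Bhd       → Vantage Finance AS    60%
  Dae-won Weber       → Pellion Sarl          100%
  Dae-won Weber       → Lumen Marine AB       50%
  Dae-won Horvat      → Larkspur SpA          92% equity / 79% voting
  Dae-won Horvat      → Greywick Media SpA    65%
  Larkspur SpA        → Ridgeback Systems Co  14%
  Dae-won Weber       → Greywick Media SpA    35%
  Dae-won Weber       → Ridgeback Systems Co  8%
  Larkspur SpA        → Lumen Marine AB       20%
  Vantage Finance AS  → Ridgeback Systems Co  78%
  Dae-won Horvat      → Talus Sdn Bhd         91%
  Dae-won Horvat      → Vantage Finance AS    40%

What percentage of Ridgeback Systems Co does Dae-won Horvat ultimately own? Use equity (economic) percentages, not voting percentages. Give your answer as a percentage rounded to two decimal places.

86.67%

Dae-won Horvat reaches Ridgeback along 3 paths.
Via Talus → Vantage: 91% × 60% × 78% = 42.588%.
Via Vantage: 40% × 78% = 31.2%.
Via Larkspur: 92% × 14% = 12.88%.
Total: 42.588% + 31.2% + 12.88% = 86.668%.
Rounded: 86.67%.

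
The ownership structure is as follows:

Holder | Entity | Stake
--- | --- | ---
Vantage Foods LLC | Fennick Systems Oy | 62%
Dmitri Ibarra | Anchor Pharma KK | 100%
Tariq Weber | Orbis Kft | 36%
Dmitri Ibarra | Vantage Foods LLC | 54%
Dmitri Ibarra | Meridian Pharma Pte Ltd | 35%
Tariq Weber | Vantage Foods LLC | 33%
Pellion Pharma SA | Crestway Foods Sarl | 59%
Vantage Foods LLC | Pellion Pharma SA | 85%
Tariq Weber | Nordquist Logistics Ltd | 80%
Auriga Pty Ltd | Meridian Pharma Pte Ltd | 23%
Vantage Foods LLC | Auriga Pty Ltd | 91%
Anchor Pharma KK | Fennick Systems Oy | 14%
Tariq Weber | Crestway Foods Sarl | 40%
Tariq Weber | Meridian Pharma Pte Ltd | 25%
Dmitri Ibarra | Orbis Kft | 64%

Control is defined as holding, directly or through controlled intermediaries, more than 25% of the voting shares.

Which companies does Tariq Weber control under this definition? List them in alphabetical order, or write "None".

Auriga Pty Ltd, Crestway Foods Sarl, Fennick Systems Oy, Meridian Pharma Pte Ltd, Nordquist Logistics Ltd, Orbis Kft, Pellion Pharma SA, Vantage Foods LLC

Tariq holds 33% of Vantage, so Tariq controls Vantage.
Tariq holds 36% of Orbis, so Tariq controls Orbis.
Vantage holds 85% of Pellion, so Tariq controls Pellion.
Vantage holds 91% of Auriga, so Tariq controls Auriga.
Tariq holds 80% of Nordquist, so Tariq controls Nordquist.
Tariq and Pellion together hold 40% + 59% = 99% of Crestway, so Tariq controls Crestway.
Auriga and Tariq together hold 23% + 25% = 48% of Meridian, so Tariq controls Meridian.
Vantage holds 62% of Fennick, so Tariq controls Fennick.
No other company's threshold is met.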